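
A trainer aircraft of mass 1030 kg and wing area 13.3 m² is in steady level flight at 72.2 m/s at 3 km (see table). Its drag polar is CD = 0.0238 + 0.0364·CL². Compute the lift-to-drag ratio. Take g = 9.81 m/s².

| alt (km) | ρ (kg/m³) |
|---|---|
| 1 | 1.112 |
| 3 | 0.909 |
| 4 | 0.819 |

L/D = 11.6

At 3 km, from the table: ρ = 0.909 kg/m³.
In steady level flight, lift balances weight: W = mg = 1030 × 9.81 = 10104 N.
q = ½ρv² = ½ × 0.909 × 72.2² = 2369 Pa.
CL = W/(q·S) = 10104 / (2369 × 13.3) = 0.3207.
CD = 0.0238 + 0.0364 × 0.3207² = 0.02754.
L/D = CL/CD = 0.3207 / 0.02754 = 11.6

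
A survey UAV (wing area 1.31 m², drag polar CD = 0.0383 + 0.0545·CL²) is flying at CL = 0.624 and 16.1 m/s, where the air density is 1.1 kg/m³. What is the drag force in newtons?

CD = 0.0383 + 0.0545 × 0.624² = 0.05952
D = ½ρv²S·CD = ½ × 1.1 × 16.1² × 1.31 × 0.05952 = 11.1 N

D = 11.1 N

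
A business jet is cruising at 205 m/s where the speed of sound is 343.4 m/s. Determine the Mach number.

M = v/a = 205 / 343.4 = 0.597

M = 0.597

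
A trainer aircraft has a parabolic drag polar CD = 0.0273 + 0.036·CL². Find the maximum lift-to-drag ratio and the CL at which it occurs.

(L/D)max = 15.9, at CL = 0.871

For CD = CD0 + K·CL², (L/D)max occurs at CL* = √(CD0/K) and equals 1/(2√(K·CD0)).
(L/D)max = 1/(2√(0.036 × 0.0273)) = 1/(2 × 0.03135) = 15.9
CL* = √(0.0273/0.036) = 0.871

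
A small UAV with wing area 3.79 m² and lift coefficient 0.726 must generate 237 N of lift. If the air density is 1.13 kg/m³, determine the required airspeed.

L = ½ρv²S·CL ⇒ v = √(2L/(ρ·S·CL))
v = √(2 × 237 / (1.13 × 3.79 × 0.726)) = √152.4 = 12.3 m/s

v = 12.3 m/s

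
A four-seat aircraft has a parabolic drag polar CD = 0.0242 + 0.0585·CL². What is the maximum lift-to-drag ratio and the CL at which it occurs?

For CD = CD0 + K·CL², (L/D)max occurs at CL* = √(CD0/K) and equals 1/(2√(K·CD0)).
(L/D)max = 1/(2√(0.0585 × 0.0242)) = 1/(2 × 0.03763) = 13.3
CL* = √(0.0242/0.0585) = 0.643

(L/D)max = 13.3, at CL = 0.643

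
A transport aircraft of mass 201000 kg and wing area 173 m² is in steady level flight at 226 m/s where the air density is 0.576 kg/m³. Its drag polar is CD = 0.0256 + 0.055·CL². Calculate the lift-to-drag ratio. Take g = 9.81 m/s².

Weight W = mg = 201000 × 9.81 = 1.9718×10^6 N; in level flight L = W.
Dynamic pressure q = 0.5 × 0.576 × 226² = 14710 Pa.
CL = W/(q·S) = 1.9718×10^6 / (14710 × 173) = 0.7748.
CD = 0.0256 + 0.055 × 0.7748² = 0.05862.
L/D = CL/CD = 0.7748 / 0.05862 = 13.2

L/D = 13.2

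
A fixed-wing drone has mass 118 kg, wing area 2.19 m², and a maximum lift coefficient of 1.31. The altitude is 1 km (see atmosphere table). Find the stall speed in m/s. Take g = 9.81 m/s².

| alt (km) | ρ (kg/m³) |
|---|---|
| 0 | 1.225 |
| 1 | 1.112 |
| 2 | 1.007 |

At 1 km, from the table: ρ = 1.112 kg/m³.
Stall occurs when L = W at CL,max. W = mg = 118 × 9.81 = 1158 N.
From L = ½ρV²S·CL,max = W: V_stall = √(2W/(ρSCL,max)) = √(2·1158/(1.112·2.19·1.31))
V_stall = √725.7 = 26.9 m/s

V_stall = 26.9 m/s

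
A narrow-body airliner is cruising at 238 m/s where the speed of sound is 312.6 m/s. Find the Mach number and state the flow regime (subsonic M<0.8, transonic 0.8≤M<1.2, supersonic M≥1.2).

M = 0.761 (subsonic)

M = v/a = 238 / 312.6 = 0.761
M = 0.761 → subsonic.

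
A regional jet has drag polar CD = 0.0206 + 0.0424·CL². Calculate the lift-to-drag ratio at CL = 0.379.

CD = 0.0206 + 0.0424 × 0.379² = 0.02669
L/D = CL/CD = 0.379 / 0.02669 = 14.2

L/D = 14.2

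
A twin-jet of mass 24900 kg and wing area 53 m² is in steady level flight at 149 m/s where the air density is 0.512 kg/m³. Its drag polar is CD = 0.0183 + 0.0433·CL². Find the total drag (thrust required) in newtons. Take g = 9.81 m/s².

Weight W = mg = 24900 × 9.81 = 2.4427×10^5 N; in level flight L = W.
Dynamic pressure q = 0.5 × 0.512 × 149² = 5683 Pa.
CL = W/(q·S) = 2.4427×10^5 / (5683 × 53) = 0.8109.
CD = 0.0183 + 0.0433 × 0.8109² = 0.04677.
D = q·S·CD = 5683 × 53 × 0.04677 = 14090 N

D = 14100 N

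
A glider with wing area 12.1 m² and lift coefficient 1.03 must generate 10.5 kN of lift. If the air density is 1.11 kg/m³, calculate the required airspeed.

v = 39 m/s

L = ½ρv²S·CL ⇒ v = √(2L/(ρ·S·CL))
v = √(2 × 10500 / (1.11 × 12.1 × 1.03)) = √1518 = 39 m/s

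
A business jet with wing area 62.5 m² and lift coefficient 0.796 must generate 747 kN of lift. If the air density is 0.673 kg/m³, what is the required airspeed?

L = ½ρv²S·CL ⇒ v = √(2L/(ρ·S·CL))
v = √(2 × 7.47×10^5 / (0.673 × 62.5 × 0.796)) = √44620 = 211 m/s

v = 211 m/s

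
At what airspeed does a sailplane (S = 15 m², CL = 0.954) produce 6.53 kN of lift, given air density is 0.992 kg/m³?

v = 30.3 m/s

L = ½ρv²S·CL ⇒ v = √(2L/(ρ·S·CL))
v = √(2 × 6530 / (0.992 × 15 × 0.954)) = √920 = 30.3 m/s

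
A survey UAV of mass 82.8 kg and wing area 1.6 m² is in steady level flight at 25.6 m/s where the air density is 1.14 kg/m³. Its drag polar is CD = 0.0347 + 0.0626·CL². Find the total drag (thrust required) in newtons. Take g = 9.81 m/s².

D = 89.8 N

In steady level flight, lift balances weight: W = mg = 82.8 × 9.81 = 812.27 N.
q = ½ρv² = ½ × 1.14 × 25.6² = 373.6 Pa.
CL = 2W/(ρv²S) = 2×812.27/(1.14×25.6²×1.6) = 1.359.
CD = 0.0347 + 0.0626 × 1.359² = 0.1503.
D = q·S·CD = 373.6 × 1.6 × 0.1503 = 89.84 N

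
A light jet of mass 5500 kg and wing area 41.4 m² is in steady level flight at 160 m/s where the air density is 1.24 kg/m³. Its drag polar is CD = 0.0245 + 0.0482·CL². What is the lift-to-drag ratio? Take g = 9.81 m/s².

L/D = 3.31

Weight W = mg = 5500 × 9.81 = 53955 N; in level flight L = W.
q = ½ρv² = ½ × 1.24 × 160² = 15870 Pa.
CL = 2W/(ρv²S) = 2×53955/(1.24×160²×41.4) = 0.08211.
CD = 0.0245 + 0.0482 × 0.08211² = 0.02482.
L/D = CL/CD = 0.08211 / 0.02482 = 3.31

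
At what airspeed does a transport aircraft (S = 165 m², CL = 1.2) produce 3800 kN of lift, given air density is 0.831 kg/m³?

L = ½ρv²S·CL ⇒ v = √(2L/(ρ·S·CL))
v = √(2 × 3.8×10^6 / (0.831 × 165 × 1.2)) = √46190 = 215 m/s

v = 215 m/s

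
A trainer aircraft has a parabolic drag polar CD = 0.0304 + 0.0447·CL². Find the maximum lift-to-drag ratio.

(L/D)max = 13.6

For CD = CD0 + K·CL², (L/D)max occurs at CL* = √(CD0/K) and equals 1/(2√(K·CD0)).
(L/D)max = 1/(2√(0.0447 × 0.0304)) = 1/(2 × 0.03686) = 13.6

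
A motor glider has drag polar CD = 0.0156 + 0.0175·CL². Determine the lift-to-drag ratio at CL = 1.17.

CD = 0.0156 + 0.0175 × 1.17² = 0.03956
L/D = CL/CD = 1.17 / 0.03956 = 29.6

L/D = 29.6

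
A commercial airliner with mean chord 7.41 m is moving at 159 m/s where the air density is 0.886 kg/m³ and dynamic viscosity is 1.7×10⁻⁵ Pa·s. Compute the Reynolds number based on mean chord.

Re = 6.14×10^7

Re = ρ·v·c/μ = 0.886 × 159 × 7.41 / (1.7×10⁻⁵) = 6.14×10^7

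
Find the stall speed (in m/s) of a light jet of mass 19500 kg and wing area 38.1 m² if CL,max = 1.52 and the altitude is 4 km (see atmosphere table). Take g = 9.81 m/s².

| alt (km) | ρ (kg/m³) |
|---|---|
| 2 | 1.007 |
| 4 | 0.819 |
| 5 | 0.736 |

At 4 km, from the table: ρ = 0.819 kg/m³.
Weight W = mg = 19500 × 9.81 = 1.913×10^5 N.
V_stall = √(2W/(ρ·S·CL,max)) = √(2 × 1.913×10^5 / (0.819 × 38.1 × 1.52))
V_stall = √8066 = 89.8 m/s

V_stall = 89.8 m/s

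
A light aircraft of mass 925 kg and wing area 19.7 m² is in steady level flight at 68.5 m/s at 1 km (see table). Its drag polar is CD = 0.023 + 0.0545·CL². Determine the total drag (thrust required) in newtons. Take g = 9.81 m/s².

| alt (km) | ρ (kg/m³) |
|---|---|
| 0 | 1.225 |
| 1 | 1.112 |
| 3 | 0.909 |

D = 1270 N

At 1 km, from the table: ρ = 1.112 kg/m³.
Weight W = mg = 925 × 9.81 = 9074.2 N; in level flight L = W.
Dynamic pressure q = 0.5 × 1.112 × 68.5² = 2609 Pa.
CL = W/(q·S) = 9074.2 / (2609 × 19.7) = 0.1766.
CD = 0.023 + 0.0545 × 0.1766² = 0.0247.
D = q·S·CD = 2609 × 19.7 × 0.0247 = 1269 N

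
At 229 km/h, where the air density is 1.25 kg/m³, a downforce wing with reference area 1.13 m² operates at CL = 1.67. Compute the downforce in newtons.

Convert speed: v = 229 km/h ÷ 3.6 = 63.61 m/s.
Dynamic pressure q = ½ρv² = ½ × 1.25 × 63.61² = 2529 Pa.
L = q·S·CL = 2529 × 1.13 × 1.67 = 4770 N

L = 4770 N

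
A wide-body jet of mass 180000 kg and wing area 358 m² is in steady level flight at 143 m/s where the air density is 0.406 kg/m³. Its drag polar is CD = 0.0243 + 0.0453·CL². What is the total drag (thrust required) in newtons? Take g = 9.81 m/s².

Level flight ⇒ L = W = m·g = 180000 × 9.81 = 1.7658×10^6 N.
q = ½ρv² = ½ × 0.406 × 143² = 4151 Pa.
CL = 2W/(ρv²S) = 2×1.7658×10^6/(0.406×143²×358) = 1.188.
CD = 0.0243 + 0.0453 × 1.188² = 0.08826.
D = q·S·CD = 4151 × 358 × 0.08826 = 1.312×10^5 N

D = 1.31×10^5 N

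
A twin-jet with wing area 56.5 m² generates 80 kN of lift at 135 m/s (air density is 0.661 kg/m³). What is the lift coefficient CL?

From L = ½ρv²S·CL, rearranging gives CL = 2L/(ρv²S).
CL = 2 × 80000 / (0.661 × 135² × 56.5) = 0.235

CL = 0.235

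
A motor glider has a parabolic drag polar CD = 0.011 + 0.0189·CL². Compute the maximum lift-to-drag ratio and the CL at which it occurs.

(L/D)max = 34.7, at CL = 0.763

For CD = CD0 + K·CL², (L/D)max occurs at CL* = √(CD0/K) and equals 1/(2√(K·CD0)).
(L/D)max = 1/(2√(0.0189 × 0.011)) = 1/(2 × 0.01442) = 34.7
CL* = √(0.011/0.0189) = 0.763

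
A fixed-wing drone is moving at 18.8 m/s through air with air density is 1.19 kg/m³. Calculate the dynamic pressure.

q = ½ρv² = ½ × 1.19 × 18.8² = 210 Pa

q = 210 Pa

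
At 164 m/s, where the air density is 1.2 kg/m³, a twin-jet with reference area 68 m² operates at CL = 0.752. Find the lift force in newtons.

L = ½ρv²S·CL = ½ × 1.2 × 164² × 68 × 0.752 = 8.25×10^5 N ≈ 825 kN

L = 8.25×10^5 N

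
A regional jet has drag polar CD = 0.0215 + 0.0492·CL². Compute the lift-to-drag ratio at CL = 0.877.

CD = 0.0215 + 0.0492 × 0.877² = 0.05934
L/D = CL/CD = 0.877 / 0.05934 = 14.8

L/D = 14.8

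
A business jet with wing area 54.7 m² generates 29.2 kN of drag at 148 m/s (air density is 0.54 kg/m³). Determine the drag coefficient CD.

CD = 0.0903

From D = ½ρv²S·CD, rearranging gives CD = 2D/(ρv²S).
CD = 2 × 29200 / (0.54 × 148² × 54.7) = 0.0903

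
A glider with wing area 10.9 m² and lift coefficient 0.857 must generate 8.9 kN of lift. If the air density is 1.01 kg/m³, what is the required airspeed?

L = ½ρv²S·CL ⇒ v = √(2L/(ρ·S·CL))
v = √(2 × 8900 / (1.01 × 10.9 × 0.857)) = √1887 = 43.4 m/s

v = 43.4 m/s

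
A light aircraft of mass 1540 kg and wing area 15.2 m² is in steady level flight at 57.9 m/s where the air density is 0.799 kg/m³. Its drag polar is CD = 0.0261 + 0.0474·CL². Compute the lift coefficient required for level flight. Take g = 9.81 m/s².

CL = 0.742

Level flight ⇒ L = W = m·g = 1540 × 9.81 = 15107 N.
Dynamic pressure q = 0.5 × 0.799 × 57.9² = 1339 Pa.
CL = W/(q·S) = 15107 / (1339 × 15.2) = 0.7421.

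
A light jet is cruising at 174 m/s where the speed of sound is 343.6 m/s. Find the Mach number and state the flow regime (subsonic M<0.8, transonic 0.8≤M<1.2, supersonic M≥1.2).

M = 0.506 (subsonic)

M = v/a = 174 / 343.6 = 0.506
M = 0.506 → subsonic.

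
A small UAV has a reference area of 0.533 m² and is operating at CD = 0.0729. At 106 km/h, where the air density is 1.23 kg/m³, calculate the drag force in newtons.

D = 20.7 N

Convert speed: v = 106 km/h ÷ 3.6 = 29.44 m/s.
Dynamic pressure q = ½ρv² = ½ × 1.23 × 29.44² = 533.2 Pa.
D = q·S·CD = 533.2 × 0.533 × 0.0729 = 20.7 N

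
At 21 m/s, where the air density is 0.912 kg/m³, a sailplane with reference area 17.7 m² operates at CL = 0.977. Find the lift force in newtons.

L = 3480 N

Dynamic pressure q = ½ρv² = ½ × 0.912 × 21² = 201.1 Pa.
L = q·S·CL = 201.1 × 17.7 × 0.977 = 3480 N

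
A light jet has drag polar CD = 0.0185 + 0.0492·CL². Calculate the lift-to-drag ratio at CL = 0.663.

CD = 0.0185 + 0.0492 × 0.663² = 0.04013
L/D = CL/CD = 0.663 / 0.04013 = 16.5

L/D = 16.5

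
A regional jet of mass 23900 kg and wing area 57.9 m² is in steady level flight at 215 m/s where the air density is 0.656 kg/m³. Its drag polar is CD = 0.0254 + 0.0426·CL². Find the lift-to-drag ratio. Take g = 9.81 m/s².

L/D = 9.39

In steady level flight, lift balances weight: W = mg = 23900 × 9.81 = 2.3446×10^5 N.
q = ½ρv² = ½ × 0.656 × 215² = 15160 Pa.
Required CL = L/(qS) = 2.3446×10^5/(15160·57.9) = 0.2671.
CD = 0.0254 + 0.0426 × 0.2671² = 0.02844.
L/D = CL/CD = 0.2671 / 0.02844 = 9.39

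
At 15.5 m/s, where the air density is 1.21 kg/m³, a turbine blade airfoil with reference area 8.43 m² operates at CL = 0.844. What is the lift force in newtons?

Dynamic pressure q = ½ρv² = ½ × 1.21 × 15.5² = 145.4 Pa.
L = q·S·CL = 145.4 × 8.43 × 0.844 = 1030 N

L = 1030 N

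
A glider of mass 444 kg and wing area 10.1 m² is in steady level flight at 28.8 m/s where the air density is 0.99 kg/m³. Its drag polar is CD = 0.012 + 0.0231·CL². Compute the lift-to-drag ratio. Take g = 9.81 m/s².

Level flight ⇒ L = W = m·g = 444 × 9.81 = 4355.6 N.
q = ½ρv² = ½ × 0.99 × 28.8² = 410.6 Pa.
Required CL = L/(qS) = 4355.6/(410.6·10.1) = 1.05.
CD = 0.012 + 0.0231 × 1.05² = 0.03749.
L/D = CL/CD = 1.05 / 0.03749 = 28

L/D = 28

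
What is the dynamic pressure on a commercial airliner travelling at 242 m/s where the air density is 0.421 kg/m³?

q = ½ρv² = ½ × 0.421 × 242² = 12300 Pa

q = 12300 Pa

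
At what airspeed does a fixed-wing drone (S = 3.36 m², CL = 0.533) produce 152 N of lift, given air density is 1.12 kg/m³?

L = ½ρv²S·CL ⇒ v = √(2L/(ρ·S·CL))
v = √(2 × 152 / (1.12 × 3.36 × 0.533)) = √151.6 = 12.3 m/s

v = 12.3 m/s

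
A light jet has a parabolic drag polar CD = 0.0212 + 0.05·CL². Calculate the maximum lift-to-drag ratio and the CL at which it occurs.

For CD = CD0 + K·CL², (L/D)max occurs at CL* = √(CD0/K) and equals 1/(2√(K·CD0)).
(L/D)max = 1/(2√(0.05 × 0.0212)) = 1/(2 × 0.03256) = 15.4
CL* = √(0.0212/0.05) = 0.651

(L/D)max = 15.4, at CL = 0.651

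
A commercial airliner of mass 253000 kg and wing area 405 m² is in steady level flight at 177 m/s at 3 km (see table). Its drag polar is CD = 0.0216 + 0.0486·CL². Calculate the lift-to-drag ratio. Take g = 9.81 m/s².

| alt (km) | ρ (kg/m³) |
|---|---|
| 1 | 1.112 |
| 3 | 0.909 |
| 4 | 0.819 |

At 3 km, from the table: ρ = 0.909 kg/m³.
In steady level flight, lift balances weight: W = mg = 253000 × 9.81 = 2.4819×10^6 N.
q = ½ρv² = ½ × 0.909 × 177² = 14240 Pa.
CL = W/(q·S) = 2.4819×10^6 / (14240 × 405) = 0.4304.
CD = 0.0216 + 0.0486 × 0.4304² = 0.0306.
L/D = CL/CD = 0.4304 / 0.0306 = 14.1

L/D = 14.1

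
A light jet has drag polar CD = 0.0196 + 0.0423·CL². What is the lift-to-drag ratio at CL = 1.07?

CD = 0.0196 + 0.0423 × 1.07² = 0.06803
L/D = CL/CD = 1.07 / 0.06803 = 15.7

L/D = 15.7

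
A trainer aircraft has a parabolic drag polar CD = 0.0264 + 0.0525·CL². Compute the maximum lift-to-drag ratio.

For CD = CD0 + K·CL², (L/D)max occurs at CL* = √(CD0/K) and equals 1/(2√(K·CD0)).
(L/D)max = 1/(2√(0.0525 × 0.0264)) = 1/(2 × 0.03723) = 13.4

(L/D)max = 13.4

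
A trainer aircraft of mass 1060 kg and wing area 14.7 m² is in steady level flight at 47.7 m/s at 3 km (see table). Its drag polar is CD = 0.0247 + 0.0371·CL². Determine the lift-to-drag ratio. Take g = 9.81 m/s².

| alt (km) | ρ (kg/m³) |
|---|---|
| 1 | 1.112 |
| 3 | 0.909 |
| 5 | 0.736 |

L/D = 16.3

At 3 km, from the table: ρ = 0.909 kg/m³.
Level flight ⇒ L = W = m·g = 1060 × 9.81 = 10399 N.
Dynamic pressure q = 0.5 × 0.909 × 47.7² = 1034 Pa.
Required CL = L/(qS) = 10399/(1034·14.7) = 0.684.
CD = 0.0247 + 0.0371 × 0.684² = 0.04206.
L/D = CL/CD = 0.684 / 0.04206 = 16.3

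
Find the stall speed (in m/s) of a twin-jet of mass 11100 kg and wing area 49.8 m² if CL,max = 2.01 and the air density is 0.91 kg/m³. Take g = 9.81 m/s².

V_stall = 48.9 m/s

Weight W = mg = 11100 × 9.81 = 1.089×10^5 N.
From L = ½ρV²S·CL,max = W: V_stall = √(2W/(ρSCL,max)) = √(2·1.089×10^5/(0.91·49.8·2.01))
V_stall = √2391 = 48.9 m/s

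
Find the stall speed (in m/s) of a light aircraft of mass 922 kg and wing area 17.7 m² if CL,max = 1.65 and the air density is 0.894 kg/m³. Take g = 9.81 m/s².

Stall occurs when L = W at CL,max. W = mg = 922 × 9.81 = 9045 N.
V_stall = √(2W/(ρ·S·CL,max)) = √(2 × 9045 / (0.894 × 17.7 × 1.65))
V_stall = √692.8 = 26.3 m/s

V_stall = 26.3 m/s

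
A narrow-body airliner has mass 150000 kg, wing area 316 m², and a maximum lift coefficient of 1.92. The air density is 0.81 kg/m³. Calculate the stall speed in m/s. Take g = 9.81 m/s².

V_stall = 77.4 m/s

Stall occurs when L = W at CL,max. W = mg = 150000 × 9.81 = 1.472×10^6 N.
V_stall = √(2W/(ρ·S·CL,max)) = √(2 × 1.472×10^6 / (0.81 × 316 × 1.92))
V_stall = √5988 = 77.4 m/s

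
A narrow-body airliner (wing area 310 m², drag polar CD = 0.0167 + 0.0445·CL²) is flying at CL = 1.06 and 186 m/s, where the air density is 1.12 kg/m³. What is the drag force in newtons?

CD = 0.0167 + 0.0445 × 1.06² = 0.0667
D = ½ρv²S·CD = ½ × 1.12 × 186² × 310 × 0.0667 = 4.01×10^5 N

D = 4.01×10^5 N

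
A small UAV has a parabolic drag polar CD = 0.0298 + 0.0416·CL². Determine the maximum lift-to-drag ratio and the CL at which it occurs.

(L/D)max = 14.2, at CL = 0.846

For CD = CD0 + K·CL², (L/D)max occurs at CL* = √(CD0/K) and equals 1/(2√(K·CD0)).
(L/D)max = 1/(2√(0.0416 × 0.0298)) = 1/(2 × 0.03521) = 14.2
CL* = √(0.0298/0.0416) = 0.846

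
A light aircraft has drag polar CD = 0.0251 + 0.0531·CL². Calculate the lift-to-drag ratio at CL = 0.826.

CD = 0.0251 + 0.0531 × 0.826² = 0.06133
L/D = CL/CD = 0.826 / 0.06133 = 13.5

L/D = 13.5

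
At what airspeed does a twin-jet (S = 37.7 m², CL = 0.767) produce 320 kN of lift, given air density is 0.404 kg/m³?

v = 234 m/s

L = ½ρv²S·CL ⇒ v = √(2L/(ρ·S·CL))
v = √(2 × 3.2×10^5 / (0.404 × 37.7 × 0.767)) = √54790 = 234 m/s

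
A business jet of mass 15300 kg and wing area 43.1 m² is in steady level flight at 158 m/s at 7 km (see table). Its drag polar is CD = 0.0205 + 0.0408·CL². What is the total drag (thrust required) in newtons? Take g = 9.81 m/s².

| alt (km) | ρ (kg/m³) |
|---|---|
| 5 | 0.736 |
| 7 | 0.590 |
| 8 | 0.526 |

D = 9400 N

At 7 km, from the table: ρ = 0.590 kg/m³.
Level flight ⇒ L = W = m·g = 15300 × 9.81 = 1.5009×10^5 N.
Dynamic pressure q = 0.5 × 0.59 × 158² = 7364 Pa.
CL = W/(q·S) = 1.5009×10^5 / (7364 × 43.1) = 0.4729.
CD = 0.0205 + 0.0408 × 0.4729² = 0.02962.
D = q·S·CD = 7364 × 43.1 × 0.02962 = 9403 N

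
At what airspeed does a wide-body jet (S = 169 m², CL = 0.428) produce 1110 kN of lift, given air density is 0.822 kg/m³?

L = ½ρv²S·CL ⇒ v = √(2L/(ρ·S·CL))
v = √(2 × 1.11×10^6 / (0.822 × 169 × 0.428)) = √37340 = 193 m/s

v = 193 m/s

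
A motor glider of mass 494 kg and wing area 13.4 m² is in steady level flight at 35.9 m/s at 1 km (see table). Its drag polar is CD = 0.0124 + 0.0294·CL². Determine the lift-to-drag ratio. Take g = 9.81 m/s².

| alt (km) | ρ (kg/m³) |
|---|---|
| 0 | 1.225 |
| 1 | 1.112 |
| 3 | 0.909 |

At 1 km, from the table: ρ = 1.112 kg/m³.
Weight W = mg = 494 × 9.81 = 4846.1 N; in level flight L = W.
Dynamic pressure q = 0.5 × 1.112 × 35.9² = 716.6 Pa.
CL = W/(q·S) = 4846.1 / (716.6 × 13.4) = 0.5047.
CD = 0.0124 + 0.0294 × 0.5047² = 0.01989.
L/D = CL/CD = 0.5047 / 0.01989 = 25.4

L/D = 25.4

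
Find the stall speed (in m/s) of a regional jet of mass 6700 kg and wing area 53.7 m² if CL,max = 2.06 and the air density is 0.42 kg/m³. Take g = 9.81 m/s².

Weight W = mg = 6700 × 9.81 = 65730 N.
From L = ½ρV²S·CL,max = W: V_stall = √(2W/(ρSCL,max)) = √(2·65730/(0.42·53.7·2.06))
V_stall = √2829 = 53.2 m/s

V_stall = 53.2 m/s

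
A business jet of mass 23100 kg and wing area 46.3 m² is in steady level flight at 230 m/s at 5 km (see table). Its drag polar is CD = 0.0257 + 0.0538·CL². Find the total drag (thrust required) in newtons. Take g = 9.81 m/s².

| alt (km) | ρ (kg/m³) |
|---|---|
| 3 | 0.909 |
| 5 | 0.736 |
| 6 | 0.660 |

D = 26200 N

At 5 km, from the table: ρ = 0.736 kg/m³.
In steady level flight, lift balances weight: W = mg = 23100 × 9.81 = 2.2661×10^5 N.
q = ½ρv² = ½ × 0.736 × 230² = 19470 Pa.
Required CL = L/(qS) = 2.2661×10^5/(19470·46.3) = 0.2514.
CD = 0.0257 + 0.0538 × 0.2514² = 0.0291.
D = q·S·CD = 19470 × 46.3 × 0.0291 = 26230 N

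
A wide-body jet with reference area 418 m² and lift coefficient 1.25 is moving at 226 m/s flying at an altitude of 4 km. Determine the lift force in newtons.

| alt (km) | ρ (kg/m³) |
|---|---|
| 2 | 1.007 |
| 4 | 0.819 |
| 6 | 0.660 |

At 4 km, from the table: ρ = 0.819 kg/m³.
Dynamic pressure q = ½ρv² = ½ × 0.819 × 226² = 20920 Pa.
L = q·S·CL = 20920 × 418 × 1.25 = 1.09×10^7 N ≈ 10900 kN

L = 1.09×10^7 N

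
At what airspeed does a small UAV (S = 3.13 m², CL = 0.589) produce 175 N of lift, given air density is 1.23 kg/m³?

L = ½ρv²S·CL ⇒ v = √(2L/(ρ·S·CL))
v = √(2 × 175 / (1.23 × 3.13 × 0.589)) = √154.3 = 12.4 m/s

v = 12.4 m/s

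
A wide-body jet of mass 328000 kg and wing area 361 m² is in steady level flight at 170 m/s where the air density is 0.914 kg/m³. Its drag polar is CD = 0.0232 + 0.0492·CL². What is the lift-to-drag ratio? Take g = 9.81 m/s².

L/D = 14.8

Weight W = mg = 328000 × 9.81 = 3.2177×10^6 N; in level flight L = W.
q = ½ρv² = ½ × 0.914 × 170² = 13210 Pa.
CL = W/(q·S) = 3.2177×10^6 / (13210 × 361) = 0.6749.
CD = 0.0232 + 0.0492 × 0.6749² = 0.04561.
L/D = CL/CD = 0.6749 / 0.04561 = 14.8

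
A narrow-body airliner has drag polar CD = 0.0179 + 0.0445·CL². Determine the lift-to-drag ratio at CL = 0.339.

L/D = 14.7

CD = 0.0179 + 0.0445 × 0.339² = 0.02301
L/D = CL/CD = 0.339 / 0.02301 = 14.7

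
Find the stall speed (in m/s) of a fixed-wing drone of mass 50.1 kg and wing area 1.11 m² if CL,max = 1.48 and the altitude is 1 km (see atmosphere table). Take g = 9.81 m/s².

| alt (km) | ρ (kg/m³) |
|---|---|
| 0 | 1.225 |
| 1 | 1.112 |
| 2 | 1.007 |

V_stall = 23.2 m/s

At 1 km, from the table: ρ = 1.112 kg/m³.
Stall occurs when L = W at CL,max. W = mg = 50.1 × 9.81 = 491.5 N.
From L = ½ρV²S·CL,max = W: V_stall = √(2W/(ρSCL,max)) = √(2·491.5/(1.112·1.11·1.48))
V_stall = √538.1 = 23.2 m/s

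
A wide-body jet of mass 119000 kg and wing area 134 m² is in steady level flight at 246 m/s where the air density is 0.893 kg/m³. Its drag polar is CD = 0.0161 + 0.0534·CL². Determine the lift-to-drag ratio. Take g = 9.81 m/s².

L/D = 14.9

Weight W = mg = 119000 × 9.81 = 1.1674×10^6 N; in level flight L = W.
Dynamic pressure q = 0.5 × 0.893 × 246² = 27020 Pa.
Required CL = L/(qS) = 1.1674×10^6/(27020·134) = 0.3224.
CD = 0.0161 + 0.0534 × 0.3224² = 0.02165.
L/D = CL/CD = 0.3224 / 0.02165 = 14.9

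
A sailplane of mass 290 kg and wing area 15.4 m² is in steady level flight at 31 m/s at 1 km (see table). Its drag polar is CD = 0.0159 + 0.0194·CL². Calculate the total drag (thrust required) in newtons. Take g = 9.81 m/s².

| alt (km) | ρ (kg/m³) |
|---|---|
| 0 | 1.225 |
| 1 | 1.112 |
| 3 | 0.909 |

At 1 km, from the table: ρ = 1.112 kg/m³.
In steady level flight, lift balances weight: W = mg = 290 × 9.81 = 2844.9 N.
q = ½ρv² = ½ × 1.112 × 31² = 534.3 Pa.
CL = 2W/(ρv²S) = 2×2844.9/(1.112×31²×15.4) = 0.3457.
CD = 0.0159 + 0.0194 × 0.3457² = 0.01822.
D = q·S·CD = 534.3 × 15.4 × 0.01822 = 149.9 N

D = 150 N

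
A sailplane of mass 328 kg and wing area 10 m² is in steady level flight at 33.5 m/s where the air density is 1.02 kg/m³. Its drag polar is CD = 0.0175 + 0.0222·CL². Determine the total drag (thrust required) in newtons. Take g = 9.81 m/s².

In steady level flight, lift balances weight: W = mg = 328 × 9.81 = 3217.7 N.
Dynamic pressure q = 0.5 × 1.02 × 33.5² = 572.3 Pa.
Required CL = L/(qS) = 3217.7/(572.3·10) = 0.5622.
CD = 0.0175 + 0.0222 × 0.5622² = 0.02452.
D = q·S·CD = 572.3 × 10 × 0.02452 = 140.3 N

D = 140 N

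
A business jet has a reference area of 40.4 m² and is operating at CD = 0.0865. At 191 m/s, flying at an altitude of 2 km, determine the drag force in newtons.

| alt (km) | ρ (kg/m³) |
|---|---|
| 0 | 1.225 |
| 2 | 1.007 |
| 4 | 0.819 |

D = 64200 N

At 2 km, from the table: ρ = 1.007 kg/m³.
Dynamic pressure q = ½ρv² = ½ × 1.007 × 191² = 18370 Pa.
D = q·S·CD = 18370 × 40.4 × 0.0865 = 64200 N ≈ 64.2 kN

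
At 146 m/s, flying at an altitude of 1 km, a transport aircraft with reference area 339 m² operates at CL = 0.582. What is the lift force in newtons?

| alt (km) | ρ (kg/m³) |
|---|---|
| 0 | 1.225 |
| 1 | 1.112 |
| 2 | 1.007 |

L = 2.34×10^6 N

At 1 km, from the table: ρ = 1.112 kg/m³.
Dynamic pressure q = ½ρv² = ½ × 1.112 × 146² = 11850 Pa.
L = q·S·CL = 11850 × 339 × 0.582 = 2.34×10^6 N ≈ 2340 kN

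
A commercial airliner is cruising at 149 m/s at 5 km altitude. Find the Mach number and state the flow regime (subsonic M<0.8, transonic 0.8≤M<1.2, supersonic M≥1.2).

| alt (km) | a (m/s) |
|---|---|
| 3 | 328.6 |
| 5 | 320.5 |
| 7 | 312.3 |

M = 0.465 (subsonic)

At 5 km, from the table: a = 320.5 m/s.
M = v/a = 149 / 320.5 = 0.465
M = 0.465 → subsonic.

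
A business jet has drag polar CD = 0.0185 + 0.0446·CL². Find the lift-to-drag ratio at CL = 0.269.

CD = 0.0185 + 0.0446 × 0.269² = 0.02173
L/D = CL/CD = 0.269 / 0.02173 = 12.4

L/D = 12.4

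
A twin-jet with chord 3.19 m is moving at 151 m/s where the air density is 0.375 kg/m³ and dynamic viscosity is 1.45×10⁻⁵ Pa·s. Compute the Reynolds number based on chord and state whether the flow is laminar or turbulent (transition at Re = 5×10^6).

Re = 1.25×10^7 (turbulent)

Re = ρ·v·c/μ = 0.375 × 151 × 3.19 / (1.45×10⁻⁵) = 1.25×10^7
Since 1.25×10^7 > 5×10^6, the flow is turbulent.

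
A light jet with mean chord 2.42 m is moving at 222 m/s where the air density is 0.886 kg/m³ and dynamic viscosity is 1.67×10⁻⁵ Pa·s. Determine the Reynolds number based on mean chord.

Re = 2.85×10^7

Re = ρ·v·c/μ = 0.886 × 222 × 2.42 / (1.67×10⁻⁵) = 2.85×10^7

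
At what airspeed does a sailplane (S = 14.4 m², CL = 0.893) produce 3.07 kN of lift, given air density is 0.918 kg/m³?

L = ½ρv²S·CL ⇒ v = √(2L/(ρ·S·CL))
v = √(2 × 3070 / (0.918 × 14.4 × 0.893)) = √520.1 = 22.8 m/s

v = 22.8 m/s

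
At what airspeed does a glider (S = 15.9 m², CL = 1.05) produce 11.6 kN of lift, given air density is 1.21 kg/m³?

v = 33.9 m/s

L = ½ρv²S·CL ⇒ v = √(2L/(ρ·S·CL))
v = √(2 × 11600 / (1.21 × 15.9 × 1.05)) = √1148 = 33.9 m/s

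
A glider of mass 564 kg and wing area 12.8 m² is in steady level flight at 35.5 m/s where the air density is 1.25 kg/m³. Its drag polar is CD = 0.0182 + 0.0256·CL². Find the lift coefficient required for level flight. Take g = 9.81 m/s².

Level flight ⇒ L = W = m·g = 564 × 9.81 = 5532.8 N.
q = ½ρv² = ½ × 1.25 × 35.5² = 787.7 Pa.
CL = 2W/(ρv²S) = 2×5532.8/(1.25×35.5²×12.8) = 0.5488.

CL = 0.549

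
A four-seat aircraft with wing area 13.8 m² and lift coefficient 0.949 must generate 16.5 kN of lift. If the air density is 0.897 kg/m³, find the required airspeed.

L = ½ρv²S·CL ⇒ v = √(2L/(ρ·S·CL))
v = √(2 × 16500 / (0.897 × 13.8 × 0.949)) = √2809 = 53 m/s

v = 53 m/s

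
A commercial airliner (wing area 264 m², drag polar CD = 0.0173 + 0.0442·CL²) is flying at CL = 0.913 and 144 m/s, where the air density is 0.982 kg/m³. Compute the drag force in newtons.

CD = 0.0173 + 0.0442 × 0.913² = 0.05414
D = ½ρv²S·CD = ½ × 0.982 × 144² × 264 × 0.05414 = 1.46×10^5 N

D = 1.46×10^5 N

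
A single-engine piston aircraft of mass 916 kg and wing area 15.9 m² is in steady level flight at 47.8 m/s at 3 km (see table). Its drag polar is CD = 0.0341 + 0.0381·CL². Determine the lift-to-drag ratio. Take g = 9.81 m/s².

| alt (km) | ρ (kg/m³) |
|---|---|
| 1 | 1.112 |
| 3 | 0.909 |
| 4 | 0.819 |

L/D = 12

At 3 km, from the table: ρ = 0.909 kg/m³.
In steady level flight, lift balances weight: W = mg = 916 × 9.81 = 8986 N.
q = ½ρv² = ½ × 0.909 × 47.8² = 1038 Pa.
Required CL = L/(qS) = 8986/(1038·15.9) = 0.5442.
CD = 0.0341 + 0.0381 × 0.5442² = 0.04538.
L/D = CL/CD = 0.5442 / 0.04538 = 12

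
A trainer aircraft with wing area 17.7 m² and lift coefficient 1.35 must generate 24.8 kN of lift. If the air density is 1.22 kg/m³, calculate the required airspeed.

L = ½ρv²S·CL ⇒ v = √(2L/(ρ·S·CL))
v = √(2 × 24800 / (1.22 × 17.7 × 1.35)) = √1701 = 41.2 m/s

v = 41.2 m/s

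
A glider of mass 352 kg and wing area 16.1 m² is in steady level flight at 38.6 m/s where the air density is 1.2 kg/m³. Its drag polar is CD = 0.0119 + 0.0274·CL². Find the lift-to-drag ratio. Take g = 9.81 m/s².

In steady level flight, lift balances weight: W = mg = 352 × 9.81 = 3453.1 N.
q = ½ρv² = ½ × 1.2 × 38.6² = 894 Pa.
CL = W/(q·S) = 3453.1 / (894 × 16.1) = 0.2399.
CD = 0.0119 + 0.0274 × 0.2399² = 0.01348.
L/D = CL/CD = 0.2399 / 0.01348 = 17.8

L/D = 17.8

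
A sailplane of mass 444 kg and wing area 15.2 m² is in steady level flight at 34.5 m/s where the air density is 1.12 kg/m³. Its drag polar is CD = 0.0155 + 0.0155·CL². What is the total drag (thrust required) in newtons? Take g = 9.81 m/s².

D = 186 N

In steady level flight, lift balances weight: W = mg = 444 × 9.81 = 4355.6 N.
Dynamic pressure q = 0.5 × 1.12 × 34.5² = 666.5 Pa.
CL = W/(q·S) = 4355.6 / (666.5 × 15.2) = 0.4299.
CD = 0.0155 + 0.0155 × 0.4299² = 0.01836.
D = q·S·CD = 666.5 × 15.2 × 0.01836 = 186.1 N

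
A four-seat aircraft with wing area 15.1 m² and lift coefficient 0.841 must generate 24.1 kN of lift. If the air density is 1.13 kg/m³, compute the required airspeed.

v = 58 m/s

L = ½ρv²S·CL ⇒ v = √(2L/(ρ·S·CL))
v = √(2 × 24100 / (1.13 × 15.1 × 0.841)) = √3359 = 58 m/s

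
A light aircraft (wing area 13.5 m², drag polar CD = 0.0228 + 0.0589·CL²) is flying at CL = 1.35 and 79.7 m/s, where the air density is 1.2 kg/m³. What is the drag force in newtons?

D = 6700 N

CD = 0.0228 + 0.0589 × 1.35² = 0.1301
D = ½ρv²S·CD = ½ × 1.2 × 79.7² × 13.5 × 0.1301 = 6700 N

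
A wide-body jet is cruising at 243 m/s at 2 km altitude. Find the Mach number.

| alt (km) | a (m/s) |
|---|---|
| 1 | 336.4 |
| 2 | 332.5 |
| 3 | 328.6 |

M = 0.731

At 2 km, from the table: a = 332.5 m/s.
M = v/a = 243 / 332.5 = 0.731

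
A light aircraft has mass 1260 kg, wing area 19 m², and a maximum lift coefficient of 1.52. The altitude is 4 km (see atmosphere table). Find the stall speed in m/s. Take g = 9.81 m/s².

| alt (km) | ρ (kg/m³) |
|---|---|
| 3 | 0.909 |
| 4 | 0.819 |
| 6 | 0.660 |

At 4 km, from the table: ρ = 0.819 kg/m³.
At stall, lift equals weight: L = W = m·g = 1260 × 9.81 = 12360 N.
From L = ½ρV²S·CL,max = W: V_stall = √(2W/(ρSCL,max)) = √(2·12360/(0.819·19·1.52))
V_stall = √1045 = 32.3 m/s

V_stall = 32.3 m/s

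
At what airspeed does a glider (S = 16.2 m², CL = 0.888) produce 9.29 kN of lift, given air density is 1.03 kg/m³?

v = 35.4 m/s

L = ½ρv²S·CL ⇒ v = √(2L/(ρ·S·CL))
v = √(2 × 9290 / (1.03 × 16.2 × 0.888)) = √1254 = 35.4 m/s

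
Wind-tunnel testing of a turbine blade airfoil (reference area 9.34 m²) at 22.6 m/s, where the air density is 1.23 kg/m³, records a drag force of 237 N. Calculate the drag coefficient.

From D = ½ρv²S·CD, rearranging gives CD = 2D/(ρv²S).
CD = 2 × 237 / (1.23 × 22.6² × 9.34) = 0.0808

CD = 0.0808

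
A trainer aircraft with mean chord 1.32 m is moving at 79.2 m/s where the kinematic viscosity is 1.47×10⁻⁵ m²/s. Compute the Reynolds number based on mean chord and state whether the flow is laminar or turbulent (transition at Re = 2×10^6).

Re = 7.11×10^6 (turbulent)

Re = v·c/ν = 79.2 × 1.32 / (1.47×10⁻⁵) = 7.11×10^6
Since 7.11×10^6 > 2×10^6, the flow is turbulent.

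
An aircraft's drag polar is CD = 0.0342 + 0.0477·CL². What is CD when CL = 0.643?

CD = 0.0539

CD = 0.0342 + 0.0477 × 0.643² = 0.0342 + 0.01972 = 0.0539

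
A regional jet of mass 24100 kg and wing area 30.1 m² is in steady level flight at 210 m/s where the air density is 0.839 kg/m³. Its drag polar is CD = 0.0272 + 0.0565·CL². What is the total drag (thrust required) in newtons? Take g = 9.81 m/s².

D = 20800 N

Weight W = mg = 24100 × 9.81 = 2.3642×10^5 N; in level flight L = W.
Dynamic pressure q = 0.5 × 0.839 × 210² = 18500 Pa.
CL = W/(q·S) = 2.3642×10^5 / (18500 × 30.1) = 0.4246.
CD = 0.0272 + 0.0565 × 0.4246² = 0.03738.
D = q·S·CD = 18500 × 30.1 × 0.03738 = 20820 N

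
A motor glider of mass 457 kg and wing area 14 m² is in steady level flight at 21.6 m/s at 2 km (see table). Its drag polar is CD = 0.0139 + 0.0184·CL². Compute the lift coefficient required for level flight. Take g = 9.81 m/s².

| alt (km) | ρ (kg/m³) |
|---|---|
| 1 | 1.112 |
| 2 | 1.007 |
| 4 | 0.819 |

CL = 1.36

At 2 km, from the table: ρ = 1.007 kg/m³.
Level flight ⇒ L = W = m·g = 457 × 9.81 = 4483.2 N.
Dynamic pressure q = 0.5 × 1.007 × 21.6² = 234.9 Pa.
Required CL = L/(qS) = 4483.2/(234.9·14) = 1.363.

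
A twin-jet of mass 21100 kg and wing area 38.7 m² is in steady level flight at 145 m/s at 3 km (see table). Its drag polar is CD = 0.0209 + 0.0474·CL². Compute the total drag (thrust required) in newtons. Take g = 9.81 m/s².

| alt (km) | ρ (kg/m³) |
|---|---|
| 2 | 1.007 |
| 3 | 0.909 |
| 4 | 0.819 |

D = 13200 N

At 3 km, from the table: ρ = 0.909 kg/m³.
In steady level flight, lift balances weight: W = mg = 21100 × 9.81 = 2.0699×10^5 N.
q = ½ρv² = ½ × 0.909 × 145² = 9556 Pa.
Required CL = L/(qS) = 2.0699×10^5/(9556·38.7) = 0.5597.
CD = 0.0209 + 0.0474 × 0.5597² = 0.03575.
D = q·S·CD = 9556 × 38.7 × 0.03575 = 13220 N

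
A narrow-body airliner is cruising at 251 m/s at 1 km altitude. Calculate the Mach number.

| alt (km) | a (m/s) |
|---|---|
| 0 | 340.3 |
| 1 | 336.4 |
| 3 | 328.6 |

M = 0.746

At 1 km, from the table: a = 336.4 m/s.
M = v/a = 251 / 336.4 = 0.746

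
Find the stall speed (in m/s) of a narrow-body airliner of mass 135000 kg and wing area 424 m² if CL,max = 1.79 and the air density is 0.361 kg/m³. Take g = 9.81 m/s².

V_stall = 98.3 m/s

Stall occurs when L = W at CL,max. W = mg = 135000 × 9.81 = 1.324×10^6 N.
V_stall = √(2W/(ρ·S·CL,max)) = √(2 × 1.324×10^6 / (0.361 × 424 × 1.79))
V_stall = √9667 = 98.3 m/s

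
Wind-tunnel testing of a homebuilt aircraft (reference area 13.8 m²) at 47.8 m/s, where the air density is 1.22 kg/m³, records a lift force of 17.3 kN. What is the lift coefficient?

From L = ½ρv²S·CL, rearranging gives CL = 2L/(ρv²S).
CL = 2 × 17300 / (1.22 × 47.8² × 13.8) = 0.899

CL = 0.899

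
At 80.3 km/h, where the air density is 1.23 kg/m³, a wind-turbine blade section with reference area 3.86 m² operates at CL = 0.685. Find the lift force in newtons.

L = 809 N

Convert speed: v = 80.3 km/h ÷ 3.6 = 22.31 m/s.
L = ½ρv²S·CL = ½ × 1.23 × 22.31² × 3.86 × 0.685 = 809 N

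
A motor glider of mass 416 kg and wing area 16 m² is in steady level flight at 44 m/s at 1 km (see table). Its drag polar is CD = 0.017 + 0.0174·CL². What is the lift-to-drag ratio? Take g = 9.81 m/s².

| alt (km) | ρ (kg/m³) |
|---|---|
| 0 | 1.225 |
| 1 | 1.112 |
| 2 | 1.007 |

At 1 km, from the table: ρ = 1.112 kg/m³.
Level flight ⇒ L = W = m·g = 416 × 9.81 = 4081 N.
Dynamic pressure q = 0.5 × 1.112 × 44² = 1076 Pa.
CL = 2W/(ρv²S) = 2×4081/(1.112×44²×16) = 0.237.
CD = 0.017 + 0.0174 × 0.237² = 0.01798.
L/D = CL/CD = 0.237 / 0.01798 = 13.2

L/D = 13.2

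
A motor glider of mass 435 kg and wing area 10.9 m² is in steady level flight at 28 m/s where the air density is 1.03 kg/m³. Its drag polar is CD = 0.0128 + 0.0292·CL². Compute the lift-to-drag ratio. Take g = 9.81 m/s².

L/D = 24.1

Level flight ⇒ L = W = m·g = 435 × 9.81 = 4267.4 N.
q = ½ρv² = ½ × 1.03 × 28² = 403.8 Pa.
Required CL = L/(qS) = 4267.4/(403.8·10.9) = 0.9696.
CD = 0.0128 + 0.0292 × 0.9696² = 0.04025.
L/D = CL/CD = 0.9696 / 0.04025 = 24.1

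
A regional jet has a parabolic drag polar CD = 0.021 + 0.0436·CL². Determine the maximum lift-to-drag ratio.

(L/D)max = 16.5

For CD = CD0 + K·CL², (L/D)max occurs at CL* = √(CD0/K) and equals 1/(2√(K·CD0)).
(L/D)max = 1/(2√(0.0436 × 0.021)) = 1/(2 × 0.03026) = 16.5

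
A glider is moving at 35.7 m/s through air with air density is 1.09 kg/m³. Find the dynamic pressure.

q = 695 Pa

q = ½ρv² = ½ × 1.09 × 35.7² = 695 Pa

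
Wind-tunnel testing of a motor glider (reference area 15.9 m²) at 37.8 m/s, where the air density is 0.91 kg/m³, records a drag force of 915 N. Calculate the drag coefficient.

CD = 0.0885

From D = ½ρv²S·CD, rearranging gives CD = 2D/(ρv²S).
CD = 2 × 915 / (0.91 × 37.8² × 15.9) = 0.0885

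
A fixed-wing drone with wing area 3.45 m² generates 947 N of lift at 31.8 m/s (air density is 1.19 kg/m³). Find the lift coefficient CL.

CL = 0.456

From L = ½ρv²S·CL, rearranging gives CL = 2L/(ρv²S).
CL = 2 × 947 / (1.19 × 31.8² × 3.45) = 0.456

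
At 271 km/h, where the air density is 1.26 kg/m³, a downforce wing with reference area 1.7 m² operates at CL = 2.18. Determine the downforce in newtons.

L = 13200 N

Convert speed: v = 271 km/h ÷ 3.6 = 75.28 m/s.
L = ½ρv²S·CL = ½ × 1.26 × 75.28² × 1.7 × 2.18 = 13200 N ≈ 13.2 kN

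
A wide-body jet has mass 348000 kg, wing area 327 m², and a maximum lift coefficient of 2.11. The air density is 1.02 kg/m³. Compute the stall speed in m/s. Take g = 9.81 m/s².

V_stall = 98.5 m/s

Weight W = mg = 348000 × 9.81 = 3.414×10^6 N.
From L = ½ρV²S·CL,max = W: V_stall = √(2W/(ρSCL,max)) = √(2·3.414×10^6/(1.02·327·2.11))
V_stall = √9702 = 98.5 m/s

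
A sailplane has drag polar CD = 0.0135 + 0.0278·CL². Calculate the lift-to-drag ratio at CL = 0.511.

CD = 0.0135 + 0.0278 × 0.511² = 0.02076
L/D = CL/CD = 0.511 / 0.02076 = 24.6

L/D = 24.6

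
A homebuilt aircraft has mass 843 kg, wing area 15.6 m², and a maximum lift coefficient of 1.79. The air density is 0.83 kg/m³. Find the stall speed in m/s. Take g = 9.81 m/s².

V_stall = 26.7 m/s

Stall occurs when L = W at CL,max. W = mg = 843 × 9.81 = 8270 N.
V_stall = √(2W/(ρ·S·CL,max)) = √(2 × 8270 / (0.83 × 15.6 × 1.79))
V_stall = √713.6 = 26.7 m/s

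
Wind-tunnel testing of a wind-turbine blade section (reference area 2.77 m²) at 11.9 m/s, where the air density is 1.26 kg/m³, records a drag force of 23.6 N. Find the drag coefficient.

From D = ½ρv²S·CD, rearranging gives CD = 2D/(ρv²S).
CD = 2 × 23.6 / (1.26 × 11.9² × 2.77) = 0.0955

CD = 0.0955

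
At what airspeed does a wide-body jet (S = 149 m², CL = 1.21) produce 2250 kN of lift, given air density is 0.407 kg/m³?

v = 248 m/s

L = ½ρv²S·CL ⇒ v = √(2L/(ρ·S·CL))
v = √(2 × 2.25×10^6 / (0.407 × 149 × 1.21)) = √61330 = 248 m/s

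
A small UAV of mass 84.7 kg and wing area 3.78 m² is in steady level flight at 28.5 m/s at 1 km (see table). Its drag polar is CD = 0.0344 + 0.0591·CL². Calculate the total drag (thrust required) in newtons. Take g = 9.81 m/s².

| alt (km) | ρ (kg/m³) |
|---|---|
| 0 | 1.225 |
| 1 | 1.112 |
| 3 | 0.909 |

D = 82.6 N

At 1 km, from the table: ρ = 1.112 kg/m³.
In steady level flight, lift balances weight: W = mg = 84.7 × 9.81 = 830.91 N.
Dynamic pressure q = 0.5 × 1.112 × 28.5² = 451.6 Pa.
CL = 2W/(ρv²S) = 2×830.91/(1.112×28.5²×3.78) = 0.4867.
CD = 0.0344 + 0.0591 × 0.4867² = 0.0484.
D = q·S·CD = 451.6 × 3.78 × 0.0484 = 82.63 N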